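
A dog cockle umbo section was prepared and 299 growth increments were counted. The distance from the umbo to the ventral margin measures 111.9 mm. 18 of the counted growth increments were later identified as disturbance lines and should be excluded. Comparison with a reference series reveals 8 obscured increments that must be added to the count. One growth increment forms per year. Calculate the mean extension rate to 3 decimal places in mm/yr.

Adjusted count: 299 − 18 + 8 = 289 growth increments.
111.9 mm over 289 years gives 111.9 / 289 ≈ 0.387 mm/yr.

0.387 mm/yr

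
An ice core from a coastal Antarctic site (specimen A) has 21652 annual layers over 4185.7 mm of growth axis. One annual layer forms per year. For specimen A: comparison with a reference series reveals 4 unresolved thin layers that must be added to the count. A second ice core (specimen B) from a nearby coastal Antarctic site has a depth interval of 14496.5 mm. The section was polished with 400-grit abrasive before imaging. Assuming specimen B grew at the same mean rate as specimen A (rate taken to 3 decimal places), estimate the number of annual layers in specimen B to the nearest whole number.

75111 annual layers

Specimen A: adjusted count: 21652 + 4 = 21656 annual layers.
A: Mean rate = 4185.7 mm / 21656 years ≈ 0.193 mm/year.
For B, 14496.5 / 0.193 = 75111.40 years ≈ 75111 annual layers.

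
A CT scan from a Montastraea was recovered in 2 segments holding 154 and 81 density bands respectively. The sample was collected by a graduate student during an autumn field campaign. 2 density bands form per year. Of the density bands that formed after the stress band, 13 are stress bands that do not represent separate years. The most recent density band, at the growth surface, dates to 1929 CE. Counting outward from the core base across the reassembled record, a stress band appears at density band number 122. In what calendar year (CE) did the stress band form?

Total density bands = 154 + 81 = 235.
Between density band 122 and the growth surface there are 235 − 122 = 113 density bands.
113 − 13 false = 100 true density bands after the stress band.
Dividing by 2 density bands per year: 100 / 2 = 50 years.
1929 − 50 = 1879 CE.

1879 CE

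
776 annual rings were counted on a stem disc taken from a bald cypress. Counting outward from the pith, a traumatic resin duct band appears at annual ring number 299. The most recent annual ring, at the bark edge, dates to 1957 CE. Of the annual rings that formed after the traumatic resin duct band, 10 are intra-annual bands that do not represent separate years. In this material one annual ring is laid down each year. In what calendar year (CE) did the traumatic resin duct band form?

The traumatic resin duct band sits at annual ring 299 from the pith, so 776 − 299 = 477 annual rings formed after it.
Excluding 10 false annual rings: 477 − 10 = 467.
Counting back 467 years from 1957 CE places the traumatic resin duct band in 1957 − 467 = 1490 CE.

1490 CE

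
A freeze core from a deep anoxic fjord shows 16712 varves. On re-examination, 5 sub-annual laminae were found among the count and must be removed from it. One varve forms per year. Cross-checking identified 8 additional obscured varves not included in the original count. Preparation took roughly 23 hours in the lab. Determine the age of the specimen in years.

Correcting the raw count gives 16712 − 5 + 8 = 16715 true varves.
With a one-to-one varve periodicity this is 16715 years.

16715 years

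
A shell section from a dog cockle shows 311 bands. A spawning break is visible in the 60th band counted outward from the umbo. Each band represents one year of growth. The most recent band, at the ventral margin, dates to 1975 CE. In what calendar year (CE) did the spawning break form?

1724 CE

The spawning break sits at band 60 from the umbo, so 311 − 60 = 251 bands formed after it.
The band at the ventral margin is 1975 CE, so the spawning break dates to 1975 − 251 = 1724 CE.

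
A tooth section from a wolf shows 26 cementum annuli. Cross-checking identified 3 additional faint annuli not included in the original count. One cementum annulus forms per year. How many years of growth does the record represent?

29 yr

Correcting the raw count gives 26 + 3 = 29 true cementum annuli.
With a one-to-one cementum annulus periodicity this is 29 years.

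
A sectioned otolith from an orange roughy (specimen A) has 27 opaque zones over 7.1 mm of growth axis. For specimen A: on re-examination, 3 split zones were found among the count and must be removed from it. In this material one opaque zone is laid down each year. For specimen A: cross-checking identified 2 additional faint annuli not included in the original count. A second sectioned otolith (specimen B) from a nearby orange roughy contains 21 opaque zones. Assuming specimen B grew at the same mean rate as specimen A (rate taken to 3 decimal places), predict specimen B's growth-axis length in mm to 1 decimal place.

Specimen A: adjusted count: 27 − 3 + 2 = 26 opaque zones.
A: 7.1 mm over 26 years gives 7.1 / 26 ≈ 0.273 mm per year.
B's length ≈ 0.273 × 21 = 5.7 mm.

5.7 mm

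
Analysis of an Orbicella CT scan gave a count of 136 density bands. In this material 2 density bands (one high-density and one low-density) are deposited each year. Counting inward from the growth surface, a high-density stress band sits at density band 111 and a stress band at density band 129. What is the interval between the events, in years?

129 − 111 = 18 density bands lie between the two events.
18 density bands at 2 per year is 18 / 2 = 9 years.

9 yr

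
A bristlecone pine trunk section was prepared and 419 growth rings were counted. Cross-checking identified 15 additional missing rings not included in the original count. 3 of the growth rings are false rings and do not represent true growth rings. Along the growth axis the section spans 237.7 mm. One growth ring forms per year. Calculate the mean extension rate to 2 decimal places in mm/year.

0.55 mm/year

Adjusted count: 419 − 3 + 15 = 431 growth rings.
Extension rate ≈ 237.7 / 431 = 0.55 mm/year.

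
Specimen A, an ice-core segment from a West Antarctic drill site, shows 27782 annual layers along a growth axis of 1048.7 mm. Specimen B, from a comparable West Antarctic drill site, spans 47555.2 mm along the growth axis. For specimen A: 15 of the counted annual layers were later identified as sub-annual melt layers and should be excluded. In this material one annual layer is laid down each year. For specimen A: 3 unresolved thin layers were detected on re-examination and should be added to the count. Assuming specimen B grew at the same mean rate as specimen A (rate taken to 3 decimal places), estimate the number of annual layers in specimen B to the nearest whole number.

1251453 annual layers

Specimen A: after corrections the count is 27782 − 15 + 3 = 27770 annual layers.
A: Extension rate ≈ 1048.7 / 27770 = 0.038 mm/yr.
For B, 47555.2 / 0.038 = 1251452.63 years ≈ 1251453 annual layers.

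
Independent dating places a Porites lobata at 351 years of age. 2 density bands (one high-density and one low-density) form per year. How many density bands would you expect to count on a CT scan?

With 2 density bands per year, 351 years would produce 351 × 2 = 702 density bands.
So 702 density bands should be present.

702 density bands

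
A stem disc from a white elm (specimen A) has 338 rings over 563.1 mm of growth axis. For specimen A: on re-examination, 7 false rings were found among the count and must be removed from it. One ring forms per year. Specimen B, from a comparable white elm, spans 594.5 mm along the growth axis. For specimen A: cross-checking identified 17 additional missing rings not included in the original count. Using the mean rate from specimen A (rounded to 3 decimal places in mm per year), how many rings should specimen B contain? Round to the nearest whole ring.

Specimen A: adjusted count: 338 − 7 + 17 = 348 rings.
A: Extension rate ≈ 563.1 / 348 = 1.618 mm/year.
For B, 594.5 / 1.618 = 367.43 years ≈ 367 rings.

367 rings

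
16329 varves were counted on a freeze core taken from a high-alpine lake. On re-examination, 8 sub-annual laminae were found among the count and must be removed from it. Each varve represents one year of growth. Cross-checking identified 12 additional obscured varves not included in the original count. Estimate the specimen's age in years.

16333 yr

Adjusted count: 16329 − 8 + 12 = 16333 varves.
One varve per year makes the duration 16333 years.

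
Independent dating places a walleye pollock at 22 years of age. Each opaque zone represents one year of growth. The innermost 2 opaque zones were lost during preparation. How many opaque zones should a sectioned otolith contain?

20 opaque zones

One opaque zone per year gives 22 opaque zones over 22 years.
22 − 2 missed = 20 opaque zones expected in the prepared section.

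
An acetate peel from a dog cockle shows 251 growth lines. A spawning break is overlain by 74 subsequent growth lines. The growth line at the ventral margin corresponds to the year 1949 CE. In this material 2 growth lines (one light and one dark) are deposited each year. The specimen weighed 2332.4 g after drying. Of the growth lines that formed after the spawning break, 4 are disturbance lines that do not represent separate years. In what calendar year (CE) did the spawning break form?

74 growth lines formed after the spawning break.
Removing the 4 false growth lines leaves 74 − 4 = 70 true growth lines beyond the spawning break.
70 growth lines at 2 per year is 70 / 2 = 35 years.
Counting back 35 years from 1949 CE places the spawning break in 1949 − 35 = 1914 CE.

1914 CE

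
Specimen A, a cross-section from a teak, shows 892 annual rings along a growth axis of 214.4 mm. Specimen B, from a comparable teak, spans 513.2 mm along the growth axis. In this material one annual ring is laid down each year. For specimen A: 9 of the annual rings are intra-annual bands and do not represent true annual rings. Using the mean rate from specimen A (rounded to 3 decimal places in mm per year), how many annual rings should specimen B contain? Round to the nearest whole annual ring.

2112 annual rings

Specimen A: after corrections the count is 892 − 9 = 883 annual rings.
A: 214.4 mm over 883 years gives 214.4 / 883 ≈ 0.243 mm/yr.
For B, 513.2 / 0.243 = 2111.93 years ≈ 2112 annual rings.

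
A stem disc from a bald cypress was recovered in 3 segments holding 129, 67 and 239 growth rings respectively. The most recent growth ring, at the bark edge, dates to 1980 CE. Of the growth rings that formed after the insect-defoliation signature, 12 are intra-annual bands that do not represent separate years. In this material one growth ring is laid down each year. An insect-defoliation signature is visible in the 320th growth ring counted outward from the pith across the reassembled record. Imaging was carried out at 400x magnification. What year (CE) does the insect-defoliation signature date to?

Total growth rings = 129 + 67 + 239 = 435.
435 − 320 = 115 growth rings lie beyond the insect-defoliation signature toward the bark edge.
Excluding 12 false growth rings: 115 − 12 = 103.
1980 − 103 = 1877 CE.

1877 CE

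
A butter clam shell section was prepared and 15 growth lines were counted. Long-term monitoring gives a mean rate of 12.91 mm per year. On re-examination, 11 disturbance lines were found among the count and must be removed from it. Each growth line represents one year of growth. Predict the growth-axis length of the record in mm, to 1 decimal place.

51.6 mm

Correcting the raw count gives 15 − 11 = 4 true growth lines.
Predicted length = 12.91 mm/year × 4 years = 51.6 mm.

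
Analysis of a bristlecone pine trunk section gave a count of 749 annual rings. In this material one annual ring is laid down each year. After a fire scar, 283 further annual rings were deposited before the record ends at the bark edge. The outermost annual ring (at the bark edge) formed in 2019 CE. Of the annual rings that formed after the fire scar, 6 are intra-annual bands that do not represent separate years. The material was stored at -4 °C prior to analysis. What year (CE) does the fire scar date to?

1742 CE

There are 283 annual rings younger than the fire scar.
Excluding 6 false annual rings: 283 − 6 = 277.
Counting back 277 years from 2019 CE places the fire scar in 2019 − 277 = 1742 CE.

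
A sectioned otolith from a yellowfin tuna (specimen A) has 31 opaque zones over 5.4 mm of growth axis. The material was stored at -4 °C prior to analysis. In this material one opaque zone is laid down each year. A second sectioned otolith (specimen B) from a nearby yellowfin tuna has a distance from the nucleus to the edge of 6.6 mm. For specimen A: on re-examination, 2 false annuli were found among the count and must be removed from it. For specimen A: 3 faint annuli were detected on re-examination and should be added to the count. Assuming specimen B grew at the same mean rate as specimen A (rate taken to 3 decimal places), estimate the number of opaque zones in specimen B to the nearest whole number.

39 opaque zones

Specimen A: after corrections the count is 31 − 2 + 3 = 32 opaque zones.
A: 5.4 mm over 32 years gives 5.4 / 32 ≈ 0.169 mm/yr.
Specimen B: 6.6 mm / 0.169 mm per year = 39.05 years ≈ 39 opaque zones.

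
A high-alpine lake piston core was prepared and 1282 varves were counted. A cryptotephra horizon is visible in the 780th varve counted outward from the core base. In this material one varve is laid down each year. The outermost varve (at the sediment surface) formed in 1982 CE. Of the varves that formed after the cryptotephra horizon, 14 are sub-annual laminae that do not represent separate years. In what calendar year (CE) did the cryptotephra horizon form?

1282 − 780 = 502 varves lie beyond the cryptotephra horizon toward the sediment surface.
Excluding 14 false varves: 502 − 14 = 488.
1982 − 488 = 1494 CE.

1494 CE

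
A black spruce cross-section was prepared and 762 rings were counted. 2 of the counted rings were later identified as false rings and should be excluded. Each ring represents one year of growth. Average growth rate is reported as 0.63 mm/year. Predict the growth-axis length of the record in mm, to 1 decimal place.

Adjusted count: 762 − 2 = 760 rings.
760 years at 0.63 mm/year gives 0.63 × 760 = 478.8 mm.

478.8 mm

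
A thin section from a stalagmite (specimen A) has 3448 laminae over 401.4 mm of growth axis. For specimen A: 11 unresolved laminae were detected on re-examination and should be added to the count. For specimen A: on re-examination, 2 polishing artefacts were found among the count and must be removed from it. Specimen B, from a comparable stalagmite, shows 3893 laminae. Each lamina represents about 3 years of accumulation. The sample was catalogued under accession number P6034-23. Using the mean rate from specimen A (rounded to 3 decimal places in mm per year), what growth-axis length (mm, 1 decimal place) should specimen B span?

455.5 mm

Specimen A: after corrections the count is 3448 − 2 + 11 = 3457 laminae.
Specimen A: at 3 years per lamina, 3457 × 3 = 10371 years.
A: Mean rate = 401.4 mm / 10371 years ≈ 0.039 mm/yr.
Specimen B: 3893 laminae at 3 years each span 3893 × 3 = 11679 years. For B, 0.039 mm/year × 11679 years = 455.5 mm.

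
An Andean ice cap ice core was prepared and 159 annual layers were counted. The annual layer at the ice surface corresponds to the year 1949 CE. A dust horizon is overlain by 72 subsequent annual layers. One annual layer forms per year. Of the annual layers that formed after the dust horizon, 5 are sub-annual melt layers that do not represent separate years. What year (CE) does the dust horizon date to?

1882 CE

There are 72 annual layers younger than the dust horizon.
Excluding 5 false annual layers: 72 − 5 = 67.
1949 − 67 = 1882 CE.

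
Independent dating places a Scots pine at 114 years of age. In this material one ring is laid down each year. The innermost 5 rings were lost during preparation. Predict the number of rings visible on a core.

109 rings

One ring per year gives 114 rings over 114 years.
Less the 5 uncaptured rings: 114 − 5 = 109.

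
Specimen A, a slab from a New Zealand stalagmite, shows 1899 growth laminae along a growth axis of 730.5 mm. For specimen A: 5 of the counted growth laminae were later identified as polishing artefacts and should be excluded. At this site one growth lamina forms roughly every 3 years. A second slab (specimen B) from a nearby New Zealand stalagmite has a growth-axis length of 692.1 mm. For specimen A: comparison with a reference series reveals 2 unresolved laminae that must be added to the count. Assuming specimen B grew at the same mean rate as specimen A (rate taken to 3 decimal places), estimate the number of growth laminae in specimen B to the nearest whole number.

Specimen A: correcting the raw count gives 1899 − 5 + 2 = 1896 true growth laminae.
Specimen A: multiplying by 3 years per growth lamina: 1896 × 3 = 5688 years.
A: Extension rate ≈ 730.5 / 5688 = 0.128 mm/year.
B spans 692.1 / 0.128 = 5407.03 years; at 3 years per growth lamina that is 5407.03 / 3 ≈ 1802 growth laminae.

1802 growth laminae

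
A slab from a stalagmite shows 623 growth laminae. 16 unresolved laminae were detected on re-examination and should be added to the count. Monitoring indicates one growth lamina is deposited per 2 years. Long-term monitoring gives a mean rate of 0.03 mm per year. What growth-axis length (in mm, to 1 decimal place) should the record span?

38.3 mm

True growth lamina count = 623 + 16 = 639.
At 2 years per growth lamina, 639 × 2 = 1278 years.
1278 years at 0.03 mm/year gives 0.03 × 1278 = 38.3 mm.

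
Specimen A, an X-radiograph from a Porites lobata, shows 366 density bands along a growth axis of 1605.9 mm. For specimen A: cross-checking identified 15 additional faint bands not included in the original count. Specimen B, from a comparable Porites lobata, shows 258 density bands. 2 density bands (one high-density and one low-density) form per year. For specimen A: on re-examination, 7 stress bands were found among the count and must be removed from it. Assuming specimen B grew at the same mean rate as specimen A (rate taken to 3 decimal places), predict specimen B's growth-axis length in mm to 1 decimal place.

Specimen A: true density band count = 366 − 7 + 15 = 374.
Specimen A: dividing by 2 density bands per year: 374 / 2 = 187 years.
A: 1605.9 mm over 187 years gives 1605.9 / 187 ≈ 8.588 mm per year.
Specimen B: 258 density bands at 2 per year is 258 / 2 = 129 years. B's length ≈ 8.588 × 129 = 1107.9 mm.

1107.9 mm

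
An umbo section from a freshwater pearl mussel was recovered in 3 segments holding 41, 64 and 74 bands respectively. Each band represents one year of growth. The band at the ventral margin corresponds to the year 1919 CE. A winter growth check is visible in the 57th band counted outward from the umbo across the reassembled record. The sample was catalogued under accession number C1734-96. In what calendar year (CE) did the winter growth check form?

1797 CE

Total bands = 41 + 64 + 74 = 179.
Between band 57 and the ventral margin there are 179 − 57 = 122 bands.
Counting back 122 years from 1919 CE places the winter growth check in 1919 − 122 = 1797 CE.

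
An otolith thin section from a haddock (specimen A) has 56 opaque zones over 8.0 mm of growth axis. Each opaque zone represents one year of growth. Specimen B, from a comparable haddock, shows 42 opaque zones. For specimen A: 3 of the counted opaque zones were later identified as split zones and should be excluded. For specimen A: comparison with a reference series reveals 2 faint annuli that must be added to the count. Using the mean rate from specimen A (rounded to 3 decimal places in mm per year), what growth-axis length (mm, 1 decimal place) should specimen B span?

6.1 mm

Specimen A: correcting the raw count gives 56 − 3 + 2 = 55 true opaque zones.
A: 8.0 mm over 55 years gives 8.0 / 55 ≈ 0.145 mm per year.
For B, 0.145 mm/year × 42 years = 6.1 mm.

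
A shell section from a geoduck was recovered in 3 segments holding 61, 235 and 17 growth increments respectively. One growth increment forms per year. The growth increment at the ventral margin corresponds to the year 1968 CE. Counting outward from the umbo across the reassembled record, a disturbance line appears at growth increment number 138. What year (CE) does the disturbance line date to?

Total growth increments = 61 + 235 + 17 = 313.
313 − 138 = 175 growth increments lie beyond the disturbance line toward the ventral margin.
1968 − 175 = 1793 CE.

1793 CE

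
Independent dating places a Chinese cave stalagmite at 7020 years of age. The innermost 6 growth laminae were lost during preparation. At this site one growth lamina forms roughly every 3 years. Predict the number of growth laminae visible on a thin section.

2334 growth laminae

At 3 years per growth lamina, 7020 / 3 = 2340 growth laminae are expected.
2340 − 6 missed = 2334 growth laminae expected in the prepared section.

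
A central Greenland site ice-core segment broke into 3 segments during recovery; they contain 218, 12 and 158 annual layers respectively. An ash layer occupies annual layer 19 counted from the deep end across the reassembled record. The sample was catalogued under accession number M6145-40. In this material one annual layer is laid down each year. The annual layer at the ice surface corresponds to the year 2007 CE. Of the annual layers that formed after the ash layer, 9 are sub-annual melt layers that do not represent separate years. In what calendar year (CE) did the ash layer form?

1647 CE

Total annual layers = 218 + 12 + 158 = 388.
Between annual layer 19 and the ice surface there are 388 − 19 = 369 annual layers.
Excluding 9 false annual layers: 369 − 9 = 360.
The annual layer at the ice surface is 2007 CE, so the ash layer dates to 2007 − 360 = 1647 CE.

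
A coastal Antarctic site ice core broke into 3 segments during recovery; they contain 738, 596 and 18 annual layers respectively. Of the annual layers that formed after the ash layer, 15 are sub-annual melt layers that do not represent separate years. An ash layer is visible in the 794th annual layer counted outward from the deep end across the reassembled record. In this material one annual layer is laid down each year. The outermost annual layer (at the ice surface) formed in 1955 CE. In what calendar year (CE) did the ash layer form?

1412 CE

Total annual layers = 738 + 596 + 18 = 1352.
Between annual layer 794 and the ice surface there are 1352 − 794 = 558 annual layers.
Removing the 15 false annual layers leaves 558 − 15 = 543 true annual layers beyond the ash layer.
The annual layer at the ice surface is 1955 CE, so the ash layer dates to 1955 − 543 = 1412 CE.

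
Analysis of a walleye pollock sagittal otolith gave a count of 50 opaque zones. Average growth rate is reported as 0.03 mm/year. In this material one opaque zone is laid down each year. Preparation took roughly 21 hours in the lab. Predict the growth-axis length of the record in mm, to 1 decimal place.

1.5 mm

The record spans 50 years at 0.03 mm per year.
Predicted length = 0.03 mm/year × 50 years = 1.5 mm.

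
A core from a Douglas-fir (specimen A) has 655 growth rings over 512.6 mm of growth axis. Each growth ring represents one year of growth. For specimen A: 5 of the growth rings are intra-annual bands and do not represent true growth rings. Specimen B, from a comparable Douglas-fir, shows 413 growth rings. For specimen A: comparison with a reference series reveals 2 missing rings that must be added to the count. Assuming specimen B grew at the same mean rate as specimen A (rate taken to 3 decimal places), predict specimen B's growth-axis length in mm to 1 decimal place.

Specimen A: after corrections the count is 655 − 5 + 2 = 652 growth rings.
A: Mean rate = 512.6 mm / 652 years ≈ 0.786 mm per year.
For B, 0.786 mm/year × 413 years = 324.6 mm.

324.6 mm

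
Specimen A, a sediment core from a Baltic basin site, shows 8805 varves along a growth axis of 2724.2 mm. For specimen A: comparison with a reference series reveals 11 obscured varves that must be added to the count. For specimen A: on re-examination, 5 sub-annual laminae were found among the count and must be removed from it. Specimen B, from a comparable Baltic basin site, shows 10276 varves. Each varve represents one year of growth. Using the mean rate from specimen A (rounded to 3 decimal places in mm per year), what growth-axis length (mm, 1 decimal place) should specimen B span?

Specimen A: after corrections the count is 8805 − 5 + 11 = 8811 varves.
A: 2724.2 mm over 8811 years gives 2724.2 / 8811 ≈ 0.309 mm/year.
Length of B = 0.309 × 10276 = 3175.3 mm.

3175.3 mm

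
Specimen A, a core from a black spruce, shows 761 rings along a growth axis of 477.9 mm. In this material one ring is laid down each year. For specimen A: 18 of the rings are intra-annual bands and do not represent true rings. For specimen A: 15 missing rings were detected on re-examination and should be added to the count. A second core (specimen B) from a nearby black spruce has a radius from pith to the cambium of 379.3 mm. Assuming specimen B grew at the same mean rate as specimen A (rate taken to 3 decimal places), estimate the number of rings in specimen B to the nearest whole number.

602 rings

Specimen A: correcting the raw count gives 761 − 18 + 15 = 758 true rings.
A: Mean rate = 477.9 mm / 758 years ≈ 0.630 mm/year.
Specimen B: 379.3 mm / 0.630 mm per year = 602.06 years ≈ 602 rings.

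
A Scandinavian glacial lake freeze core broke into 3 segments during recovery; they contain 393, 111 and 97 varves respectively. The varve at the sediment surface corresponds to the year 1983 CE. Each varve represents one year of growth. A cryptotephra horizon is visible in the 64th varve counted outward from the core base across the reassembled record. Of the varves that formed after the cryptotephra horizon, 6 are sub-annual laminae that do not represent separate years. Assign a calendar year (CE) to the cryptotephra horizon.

1452 CE

Total varves = 393 + 111 + 97 = 601.
Between varve 64 and the sediment surface there are 601 − 64 = 537 varves.
Excluding 6 false varves: 537 − 6 = 531.
The varve at the sediment surface is 1983 CE, so the cryptotephra horizon dates to 1983 − 531 = 1452 CE.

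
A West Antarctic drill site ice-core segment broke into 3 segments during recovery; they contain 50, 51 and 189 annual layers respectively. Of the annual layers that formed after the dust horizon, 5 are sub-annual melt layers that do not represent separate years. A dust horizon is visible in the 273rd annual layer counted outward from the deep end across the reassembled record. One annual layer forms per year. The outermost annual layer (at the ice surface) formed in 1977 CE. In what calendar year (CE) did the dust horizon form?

1965 CE

Total annual layers = 50 + 51 + 189 = 290.
290 − 273 = 17 annual layers lie beyond the dust horizon toward the ice surface.
Excluding 5 false annual layers: 17 − 5 = 12.
The annual layer at the ice surface is 1977 CE, so the dust horizon dates to 1977 − 12 = 1965 CE.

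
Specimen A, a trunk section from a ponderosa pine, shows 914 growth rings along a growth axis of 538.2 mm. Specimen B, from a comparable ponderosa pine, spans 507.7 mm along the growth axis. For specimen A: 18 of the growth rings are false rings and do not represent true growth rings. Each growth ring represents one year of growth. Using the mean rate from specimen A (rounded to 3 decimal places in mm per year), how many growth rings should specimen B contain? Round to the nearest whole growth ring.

845 growth rings

Specimen A: correcting the raw count gives 914 − 18 = 896 true growth rings.
A: Mean rate = 538.2 mm / 896 years ≈ 0.601 mm/year.
B spans 507.7 / 0.601 = 844.76 years ≈ 845 growth rings.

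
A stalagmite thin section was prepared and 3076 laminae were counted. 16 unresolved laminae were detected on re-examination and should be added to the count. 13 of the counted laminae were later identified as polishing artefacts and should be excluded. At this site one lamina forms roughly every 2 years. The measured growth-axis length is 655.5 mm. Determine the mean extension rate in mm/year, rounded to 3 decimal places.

Adjusted count: 3076 − 13 + 16 = 3079 laminae.
Multiplying by 2 years per lamina: 3079 × 2 = 6158 years.
Mean rate = 655.5 mm / 6158 years ≈ 0.106 mm/year.

0.106 mm/year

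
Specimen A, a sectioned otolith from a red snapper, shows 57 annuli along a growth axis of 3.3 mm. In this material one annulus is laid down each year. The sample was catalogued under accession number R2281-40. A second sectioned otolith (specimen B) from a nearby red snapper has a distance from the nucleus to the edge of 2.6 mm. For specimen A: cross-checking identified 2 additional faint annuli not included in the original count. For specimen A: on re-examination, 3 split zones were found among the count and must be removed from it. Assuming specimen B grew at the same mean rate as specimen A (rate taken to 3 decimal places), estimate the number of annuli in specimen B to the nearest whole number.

Specimen A: adjusted count: 57 − 3 + 2 = 56 annuli.
A: Mean rate = 3.3 mm / 56 years ≈ 0.059 mm/yr.
For B, 2.6 / 0.059 = 44.07 years ≈ 44 annuli.

44 annuli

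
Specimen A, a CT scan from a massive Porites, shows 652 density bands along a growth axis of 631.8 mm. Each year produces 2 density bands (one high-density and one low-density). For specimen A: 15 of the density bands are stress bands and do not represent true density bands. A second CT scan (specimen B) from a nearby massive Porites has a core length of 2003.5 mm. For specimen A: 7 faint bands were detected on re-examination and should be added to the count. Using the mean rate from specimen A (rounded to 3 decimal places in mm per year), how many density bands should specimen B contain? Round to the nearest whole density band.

Specimen A: correcting the raw count gives 652 − 15 + 7 = 644 true density bands.
Specimen A: with 2 density bands per year, 644 / 2 = 322 years.
A: Mean rate = 631.8 mm / 322 years ≈ 1.962 mm/yr.
B spans 2003.5 / 1.962 = 1021.15 years; at 2 density bands per year that is 1021.15 × 2 ≈ 2042 density bands.

2042 density bands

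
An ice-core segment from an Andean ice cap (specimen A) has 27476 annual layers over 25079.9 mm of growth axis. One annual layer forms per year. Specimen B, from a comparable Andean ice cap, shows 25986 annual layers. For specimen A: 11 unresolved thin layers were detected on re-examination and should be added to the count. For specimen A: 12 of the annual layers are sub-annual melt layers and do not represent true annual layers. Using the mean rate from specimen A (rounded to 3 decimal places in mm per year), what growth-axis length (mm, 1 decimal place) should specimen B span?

23725.2 mm

Specimen A: true annual layer count = 27476 − 12 + 11 = 27475.
A: Extension rate ≈ 25079.9 / 27475 = 0.913 mm/yr.
B's length ≈ 0.913 × 25986 = 23725.2 mm.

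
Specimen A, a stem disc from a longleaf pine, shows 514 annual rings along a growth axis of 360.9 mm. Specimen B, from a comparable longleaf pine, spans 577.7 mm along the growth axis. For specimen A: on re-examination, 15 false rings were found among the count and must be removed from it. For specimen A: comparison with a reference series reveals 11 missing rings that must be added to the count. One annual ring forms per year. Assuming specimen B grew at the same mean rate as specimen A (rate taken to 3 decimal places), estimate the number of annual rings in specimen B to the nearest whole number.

Specimen A: after corrections the count is 514 − 15 + 11 = 510 annual rings.
A: Mean rate = 360.9 mm / 510 years ≈ 0.708 mm/year.
B spans 577.7 / 0.708 = 815.96 years ≈ 816 annual rings.

816 annual rings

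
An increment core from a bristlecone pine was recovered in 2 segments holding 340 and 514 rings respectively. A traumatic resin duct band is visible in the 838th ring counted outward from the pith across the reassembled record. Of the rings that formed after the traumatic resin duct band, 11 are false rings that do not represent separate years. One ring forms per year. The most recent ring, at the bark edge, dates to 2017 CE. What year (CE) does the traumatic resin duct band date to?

Total rings = 340 + 514 = 854.
The traumatic resin duct band sits at ring 838 from the pith, so 854 − 838 = 16 rings formed after it.
Removing the 11 false rings leaves 16 − 11 = 5 true rings beyond the traumatic resin duct band.
2017 − 5 = 2012 CE.

2012 CE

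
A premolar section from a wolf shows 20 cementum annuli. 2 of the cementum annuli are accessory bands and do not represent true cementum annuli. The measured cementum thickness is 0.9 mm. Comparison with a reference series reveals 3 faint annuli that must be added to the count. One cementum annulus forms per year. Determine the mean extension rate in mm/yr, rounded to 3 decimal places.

0.043 mm/yr

True cementum annulus count = 20 − 2 + 3 = 21.
Extension rate ≈ 0.9 / 21 = 0.043 mm/yr.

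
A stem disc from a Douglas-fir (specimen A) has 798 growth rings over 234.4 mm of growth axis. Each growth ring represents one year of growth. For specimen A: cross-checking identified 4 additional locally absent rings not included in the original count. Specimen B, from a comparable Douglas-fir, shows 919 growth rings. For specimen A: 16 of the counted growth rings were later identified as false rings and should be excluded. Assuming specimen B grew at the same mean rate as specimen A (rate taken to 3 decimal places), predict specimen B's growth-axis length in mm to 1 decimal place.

Specimen A: correcting the raw count gives 798 − 16 + 4 = 786 true growth rings.
A: 234.4 mm over 786 years gives 234.4 / 786 ≈ 0.298 mm/year.
For B, 0.298 mm/year × 919 years = 273.9 mm.

273.9 mm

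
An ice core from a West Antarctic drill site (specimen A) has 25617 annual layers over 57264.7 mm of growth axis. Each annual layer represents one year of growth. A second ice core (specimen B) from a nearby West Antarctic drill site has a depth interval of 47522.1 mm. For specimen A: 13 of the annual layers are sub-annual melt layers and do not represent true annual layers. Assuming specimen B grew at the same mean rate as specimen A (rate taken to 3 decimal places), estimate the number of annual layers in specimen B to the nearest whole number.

21244 annual layers

Specimen A: after corrections the count is 25617 − 13 = 25604 annual layers.
A: 57264.7 mm over 25604 years gives 57264.7 / 25604 ≈ 2.237 mm/yr.
Specimen B: 47522.1 mm / 2.237 mm per year = 21243.67 years ≈ 21244 annual layers.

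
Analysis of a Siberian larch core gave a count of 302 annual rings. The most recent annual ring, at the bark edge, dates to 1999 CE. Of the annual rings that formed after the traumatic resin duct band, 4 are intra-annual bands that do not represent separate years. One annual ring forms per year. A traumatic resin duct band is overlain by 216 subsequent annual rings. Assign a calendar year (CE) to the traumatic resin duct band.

216 annual rings post-date the traumatic resin duct band.
Excluding 4 false annual rings: 216 − 4 = 212.
The annual ring at the bark edge is 1999 CE, so the traumatic resin duct band dates to 1999 − 212 = 1787 CE.

1787 CE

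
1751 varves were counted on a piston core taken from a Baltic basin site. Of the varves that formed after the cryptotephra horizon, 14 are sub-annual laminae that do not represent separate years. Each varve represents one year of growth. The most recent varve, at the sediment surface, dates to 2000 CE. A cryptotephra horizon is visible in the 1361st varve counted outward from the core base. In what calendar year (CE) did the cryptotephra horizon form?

1624 CE

Between varve 1361 and the sediment surface there are 1751 − 1361 = 390 varves.
Removing the 14 false varves leaves 390 − 14 = 376 true varves beyond the cryptotephra horizon.
2000 − 376 = 1624 CE.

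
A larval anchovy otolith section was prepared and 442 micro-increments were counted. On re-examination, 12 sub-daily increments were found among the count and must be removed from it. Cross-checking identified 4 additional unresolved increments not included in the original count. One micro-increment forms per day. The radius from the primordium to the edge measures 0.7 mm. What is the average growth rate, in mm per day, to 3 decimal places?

0.002 mm per day

Adjusted count: 442 − 12 + 4 = 434 micro-increments.
Mean rate = 0.7 mm / 434 days ≈ 0.002 mm per day.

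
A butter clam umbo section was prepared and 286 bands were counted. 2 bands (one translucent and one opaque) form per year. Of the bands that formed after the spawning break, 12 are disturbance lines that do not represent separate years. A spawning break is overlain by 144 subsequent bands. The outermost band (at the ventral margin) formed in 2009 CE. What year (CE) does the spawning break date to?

There are 144 bands younger than the spawning break.
Removing the 12 false bands leaves 144 − 12 = 132 true bands beyond the spawning break.
With 2 bands per year, 132 / 2 = 66 years.
Counting back 66 years from 2009 CE places the spawning break in 2009 − 66 = 1943 CE.

1943 CE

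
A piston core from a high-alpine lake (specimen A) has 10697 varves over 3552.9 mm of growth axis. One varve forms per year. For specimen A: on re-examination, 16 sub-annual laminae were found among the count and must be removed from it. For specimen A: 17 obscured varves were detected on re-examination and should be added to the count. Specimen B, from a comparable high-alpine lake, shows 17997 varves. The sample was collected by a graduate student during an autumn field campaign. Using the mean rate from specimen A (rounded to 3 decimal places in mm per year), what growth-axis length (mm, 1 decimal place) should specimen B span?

5975.0 mm

Specimen A: adjusted count: 10697 − 16 + 17 = 10698 varves.
A: Mean rate = 3552.9 mm / 10698 years ≈ 0.332 mm/yr.
For B, 0.332 mm/year × 17997 years = 5975.0 mm.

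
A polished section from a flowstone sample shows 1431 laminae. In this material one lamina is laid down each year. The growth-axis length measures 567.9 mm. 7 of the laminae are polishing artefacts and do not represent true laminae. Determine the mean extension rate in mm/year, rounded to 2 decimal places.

0.40 mm/year

True lamina count = 1431 − 7 = 1424.
567.9 mm over 1424 years gives 567.9 / 1424 ≈ 0.40 mm/year.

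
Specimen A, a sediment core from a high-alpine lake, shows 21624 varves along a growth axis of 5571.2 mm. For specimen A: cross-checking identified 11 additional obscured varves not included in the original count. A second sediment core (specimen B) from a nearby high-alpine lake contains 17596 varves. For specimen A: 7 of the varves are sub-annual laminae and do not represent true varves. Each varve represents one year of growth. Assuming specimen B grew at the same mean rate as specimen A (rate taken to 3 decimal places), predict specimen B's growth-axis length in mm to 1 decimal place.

Specimen A: after corrections the count is 21624 − 7 + 11 = 21628 varves.
A: 5571.2 mm over 21628 years gives 5571.2 / 21628 ≈ 0.258 mm/year.
For B, 0.258 mm/year × 17596 years = 4539.8 mm.

4539.8 mm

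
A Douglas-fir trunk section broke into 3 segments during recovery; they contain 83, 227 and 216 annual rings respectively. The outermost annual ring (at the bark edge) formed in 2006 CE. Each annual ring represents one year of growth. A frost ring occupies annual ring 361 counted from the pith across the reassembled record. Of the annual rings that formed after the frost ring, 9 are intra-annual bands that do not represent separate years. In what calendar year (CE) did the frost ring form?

Total annual rings = 83 + 227 + 216 = 526.
The frost ring sits at annual ring 361 from the pith, so 526 − 361 = 165 annual rings formed after it.
Removing the 9 false annual rings leaves 165 − 9 = 156 true annual rings beyond the frost ring.
2006 − 156 = 1850 CE.

1850 CE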